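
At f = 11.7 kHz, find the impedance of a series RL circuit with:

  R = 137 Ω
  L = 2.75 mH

Step 1 — Angular frequency: ω = 2π·f = 2π·1.17e+04 = 7.351e+04 rad/s.
Step 2 — Component impedances:
  R: Z = R = 137 Ω
  L: Z = jωL = j·7.351e+04·0.00275 = 0 + j202.2 Ω
Step 3 — Series combination: Z_total = R + L = 137 + j202.2 Ω = 244.2∠55.9° Ω.

Z = 137 + j202.2 Ω = 244.2∠55.9° Ω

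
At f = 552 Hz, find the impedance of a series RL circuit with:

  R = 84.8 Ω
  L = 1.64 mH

Step 1 — Angular frequency: ω = 2π·f = 2π·552 = 3468 rad/s.
Step 2 — Component impedances:
  R: Z = R = 84.8 Ω
  L: Z = jωL = j·3468·0.00164 = 0 + j5.688 Ω
Step 3 — Series combination: Z_total = R + L = 84.8 + j5.688 Ω = 84.99∠3.8° Ω.

Z = 84.8 + j5.688 Ω = 84.99∠3.8° Ω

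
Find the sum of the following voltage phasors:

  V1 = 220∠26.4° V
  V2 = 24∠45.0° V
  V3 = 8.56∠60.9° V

Step 1 — Convert each phasor to rectangular form:
  V1 = 220·(cos(26.4°) + j·sin(26.4°)) = 197.1 + j97.82 V
  V2 = 24·(cos(45.0°) + j·sin(45.0°)) = 16.97 + j16.97 V
  V3 = 8.56·(cos(60.9°) + j·sin(60.9°)) = 4.163 + j7.479 V
Step 2 — Sum components: V_total = 218.2 + j122.3 V.
Step 3 — Convert to polar: |V_total| = 250.1 V, ∠V_total = 29.3°.

V_total = 250.1∠29.3° V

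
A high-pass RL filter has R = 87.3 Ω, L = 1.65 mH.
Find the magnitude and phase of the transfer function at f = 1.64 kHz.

Step 1 — Angular frequency: ω = 2π·1640 = 1.03e+04 rad/s.
Step 2 — Transfer function: H(jω) = jωL/(R + jωL).
Step 3 — Numerator jωL = j·17; denominator R + jωL = 87.3 + j17.
Step 4 — H = 0.03654 + j0.1876.
Step 5 — Magnitude: |H| = 0.1912 (-14.4 dB); phase: φ = 79.0°.

|H| = 0.1912 (-14.4 dB), φ = 79.0°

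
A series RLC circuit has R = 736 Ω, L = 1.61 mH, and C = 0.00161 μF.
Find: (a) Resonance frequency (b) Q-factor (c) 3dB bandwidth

Step 1 — Resonance: ω₀ = 1/√(LC) = 1/√(0.00161·1.61e-09) = 6.211e+05 rad/s.
Step 2 — f₀ = ω₀/(2π) = 9.885e+04 Hz.
Step 3 — Series Q: Q = ω₀L/R = 6.211e+05·0.00161/736 = 1.359.
Step 4 — Bandwidth: Δω = ω₀/Q = 4.571e+05 rad/s; BW = Δω/(2π) = 7.276e+04 Hz.

(a) f₀ = 9.885e+04 Hz  (b) Q = 1.359  (c) BW = 7.276e+04 Hz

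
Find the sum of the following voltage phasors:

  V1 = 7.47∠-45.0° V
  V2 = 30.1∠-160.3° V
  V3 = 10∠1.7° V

Step 1 — Convert each phasor to rectangular form:
  V1 = 7.47·(cos(-45.0°) + j·sin(-45.0°)) = 5.282 - j5.282 V
  V2 = 30.1·(cos(-160.3°) + j·sin(-160.3°)) = -28.34 - j10.15 V
  V3 = 10·(cos(1.7°) + j·sin(1.7°)) = 9.996 + j0.2967 V
Step 2 — Sum components: V_total = -13.06 - j15.13 V.
Step 3 — Convert to polar: |V_total| = 19.99 V, ∠V_total = -130.8°.

V_total = 19.99∠-130.8° V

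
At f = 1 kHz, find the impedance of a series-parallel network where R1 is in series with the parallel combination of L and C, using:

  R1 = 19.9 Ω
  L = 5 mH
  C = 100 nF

Step 1 — Angular frequency: ω = 2π·f = 2π·1000 = 6283 rad/s.
Step 2 — Component impedances:
  R1: Z = R = 19.9 Ω
  L: Z = jωL = j·6283·0.005 = 0 + j31.42 Ω
  C: Z = 1/(jωC) = -j/(ω·C) = 0 - j1592 Ω
Step 3 — Parallel branch: L || C = 1/(1/L + 1/C) = 0 + j32.05 Ω.
Step 4 — Series with R1: Z_total = R1 + (L || C) = 19.9 + j32.05 Ω = 37.72∠58.2° Ω.

Z = 19.9 + j32.05 Ω = 37.72∠58.2° Ω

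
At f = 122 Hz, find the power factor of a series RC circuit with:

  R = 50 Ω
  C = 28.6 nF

Step 1 — Angular frequency: ω = 2π·f = 2π·122 = 766.5 rad/s.
Step 2 — Component impedances:
  R: Z = R = 50 Ω
  C: Z = 1/(jωC) = -j/(ω·C) = 0 - j4.561e+04 Ω
Step 3 — Series combination: Z_total = R + C = 50 - j4.561e+04 Ω = 4.561e+04∠-89.9° Ω.
Step 4 — Power factor: PF = cos(φ) = Re(Z)/|Z| = 50/4.561e+04 = 0.001096.
Step 5 — Type: Im(Z) = -4.561e+04 ⇒ leading (phase φ = -89.9°).

PF = 0.001096 (leading, φ = -89.9°)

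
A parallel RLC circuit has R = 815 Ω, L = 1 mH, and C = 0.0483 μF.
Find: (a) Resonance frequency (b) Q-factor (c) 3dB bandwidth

Step 1 — Resonance: ω₀ = 1/√(LC) = 1/√(0.001·4.83e-08) = 1.439e+05 rad/s.
Step 2 — f₀ = ω₀/(2π) = 2.29e+04 Hz.
Step 3 — Parallel Q: Q = R/(ω₀L) = 815/(1.439e+05·0.001) = 5.664.
Step 4 — Bandwidth: Δω = ω₀/Q = 2.54e+04 rad/s; BW = Δω/(2π) = 4043 Hz.

(a) f₀ = 2.29e+04 Hz  (b) Q = 5.664  (c) BW = 4043 Hz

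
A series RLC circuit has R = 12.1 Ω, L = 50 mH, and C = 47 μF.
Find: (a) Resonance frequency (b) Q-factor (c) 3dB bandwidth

Step 1 — Resonance: ω₀ = 1/√(LC) = 1/√(0.05·4.7e-05) = 652.3 rad/s.
Step 2 — f₀ = ω₀/(2π) = 103.8 Hz.
Step 3 — Series Q: Q = ω₀L/R = 652.3·0.05/12.1 = 2.696.
Step 4 — Bandwidth: Δω = ω₀/Q = 242 rad/s; BW = Δω/(2π) = 38.52 Hz.

(a) f₀ = 103.8 Hz  (b) Q = 2.696  (c) BW = 38.52 Hz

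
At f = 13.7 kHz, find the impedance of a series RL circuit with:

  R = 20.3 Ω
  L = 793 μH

Step 1 — Angular frequency: ω = 2π·f = 2π·1.37e+04 = 8.608e+04 rad/s.
Step 2 — Component impedances:
  R: Z = R = 20.3 Ω
  L: Z = jωL = j·8.608e+04·0.000793 = 0 + j68.26 Ω
Step 3 — Series combination: Z_total = R + L = 20.3 + j68.26 Ω = 71.22∠73.4° Ω.

Z = 20.3 + j68.26 Ω = 71.22∠73.4° Ω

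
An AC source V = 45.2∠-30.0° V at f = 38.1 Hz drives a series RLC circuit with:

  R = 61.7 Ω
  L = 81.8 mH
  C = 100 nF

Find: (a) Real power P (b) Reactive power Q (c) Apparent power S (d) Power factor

Step 1 — Angular frequency: ω = 2π·f = 2π·38.1 = 239.4 rad/s.
Step 2 — Component impedances:
  R: Z = R = 61.7 Ω
  L: Z = jωL = j·239.4·0.0818 = 0 + j19.58 Ω
  C: Z = 1/(jωC) = -j/(ω·C) = 0 - j4.177e+04 Ω
Step 3 — Series combination: Z_total = R + L + C = 61.7 - j4.175e+04 Ω = 4.175e+04∠-89.9° Ω.
Step 4 — Source phasor: V = 45.2∠-30.0° V = 39.14 - j22.6 V.
Step 5 — Current: I = V / Z = 0.0005427 + j0.0009367 A = 0.001083∠59.9° A.
Step 6 — Complex power: S = V·I* = 7.231e-05 - j0.04893 VA.
Step 7 — Real power: P = Re(S) = 7.231e-05 W.
Step 8 — Reactive power: Q = Im(S) = -0.04893 VAR.
Step 9 — Apparent power: |S| = 0.04893 VA.
Step 10 — Power factor: PF = P/|S| = 0.001478 (leading).

(a) P = 7.231e-05 W  (b) Q = -0.04893 VAR  (c) S = 0.04893 VA  (d) PF = 0.001478 (leading)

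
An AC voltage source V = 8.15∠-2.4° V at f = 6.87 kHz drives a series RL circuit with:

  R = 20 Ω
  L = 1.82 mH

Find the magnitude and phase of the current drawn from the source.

Step 1 — Angular frequency: ω = 2π·f = 2π·6870 = 4.317e+04 rad/s.
Step 2 — Component impedances:
  R: Z = R = 20 Ω
  L: Z = jωL = j·4.317e+04·0.00182 = 0 + j78.56 Ω
Step 3 — Series combination: Z_total = R + L = 20 + j78.56 Ω = 81.07∠75.7° Ω.
Step 4 — Source phasor: V = 8.15∠-2.4° V = 8.143 - j0.3413 V.
Step 5 — Ohm's law: I = V / Z_total = (8.143 - j0.3413) / (20 + j78.56) = 0.0207 - j0.09838 A.
Step 6 — Convert to polar: |I| = 0.1005 A, ∠I = -78.1°.

I = 0.1005∠-78.1° A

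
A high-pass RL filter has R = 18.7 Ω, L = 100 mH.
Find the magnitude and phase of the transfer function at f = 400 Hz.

Step 1 — Angular frequency: ω = 2π·400 = 2513 rad/s.
Step 2 — Transfer function: H(jω) = jωL/(R + jωL).
Step 3 — Numerator jωL = j·251.3; denominator R + jωL = 18.7 + j251.3.
Step 4 — H = 0.9945 + j0.074.
Step 5 — Magnitude: |H| = 0.9972 (-0.0 dB); phase: φ = 4.3°.

|H| = 0.9972 (-0.0 dB), φ = 4.3°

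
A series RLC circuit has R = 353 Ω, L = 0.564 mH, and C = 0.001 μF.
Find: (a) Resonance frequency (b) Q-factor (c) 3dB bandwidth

Step 1 — Resonance condition Im(Z)=0 gives ω₀ = 1/√(LC).
Step 2 — ω₀ = 1/√(0.000564·1e-09) = 1.332e+06 rad/s.
Step 3 — f₀ = ω₀/(2π) = 2.119e+05 Hz.
Step 4 — Series Q: Q = ω₀L/R = 1.332e+06·0.000564/353 = 2.127.
Step 5 — 3dB bandwidth: Δω = ω₀/Q = 6.259e+05 rad/s; BW = Δω/(2π) = 9.961e+04 Hz.

(a) f₀ = 2.119e+05 Hz  (b) Q = 2.127  (c) BW = 9.961e+04 Hz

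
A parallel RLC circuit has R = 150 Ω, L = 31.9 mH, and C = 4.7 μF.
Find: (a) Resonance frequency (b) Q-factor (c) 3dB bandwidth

Step 1 — Resonance: ω₀ = 1/√(LC) = 1/√(0.0319·4.7e-06) = 2583 rad/s.
Step 2 — f₀ = ω₀/(2π) = 411 Hz.
Step 3 — Parallel Q: Q = R/(ω₀L) = 150/(2583·0.0319) = 1.821.
Step 4 — Bandwidth: Δω = ω₀/Q = 1418 rad/s; BW = Δω/(2π) = 225.8 Hz.

(a) f₀ = 411 Hz  (b) Q = 1.821  (c) BW = 225.8 Hz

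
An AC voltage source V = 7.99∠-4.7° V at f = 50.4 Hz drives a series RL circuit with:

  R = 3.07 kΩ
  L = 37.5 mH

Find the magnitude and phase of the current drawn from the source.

Step 1 — Angular frequency: ω = 2π·f = 2π·50.4 = 316.7 rad/s.
Step 2 — Component impedances:
  R: Z = R = 3070 Ω
  L: Z = jωL = j·316.7·0.0375 = 0 + j11.88 Ω
Step 3 — Series combination: Z_total = R + L = 3070 + j11.88 Ω = 3070∠0.2° Ω.
Step 4 — Source phasor: V = 7.99∠-4.7° V = 7.963 - j0.6547 V.
Step 5 — Ohm's law: I = V / Z_total = (7.963 - j0.6547) / (3070 + j11.88) = 0.002593 - j0.0002233 A.
Step 6 — Convert to polar: |I| = 0.002603 A, ∠I = -4.9°.

I = 0.002603∠-4.9° A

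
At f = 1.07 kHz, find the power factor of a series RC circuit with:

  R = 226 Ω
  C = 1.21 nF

Step 1 — Angular frequency: ω = 2π·f = 2π·1070 = 6723 rad/s.
Step 2 — Component impedances:
  R: Z = R = 226 Ω
  C: Z = 1/(jωC) = -j/(ω·C) = 0 - j1.229e+05 Ω
Step 3 — Series combination: Z_total = R + C = 226 - j1.229e+05 Ω = 1.229e+05∠-89.9° Ω.
Step 4 — Power factor: PF = cos(φ) = Re(Z)/|Z| = 226/1.2293e+05 = 0.001838.
Step 5 — Type: Im(Z) = -1.229e+05 ⇒ leading (phase φ = -89.9°).

PF = 0.001838 (leading, φ = -89.9°)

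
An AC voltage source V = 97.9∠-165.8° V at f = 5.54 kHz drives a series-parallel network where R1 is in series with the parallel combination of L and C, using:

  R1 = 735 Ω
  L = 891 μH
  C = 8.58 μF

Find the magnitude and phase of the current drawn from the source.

Step 1 — Angular frequency: ω = 2π·f = 2π·5540 = 3.481e+04 rad/s.
Step 2 — Component impedances:
  R1: Z = R = 735 Ω
  L: Z = jωL = j·3.481e+04·0.000891 = 0 + j31.01 Ω
  C: Z = 1/(jωC) = -j/(ω·C) = 0 - j3.348 Ω
Step 3 — Parallel branch: L || C = 1/(1/L + 1/C) = 0 - j3.754 Ω.
Step 4 — Series with R1: Z_total = R1 + (L || C) = 735 - j3.754 Ω = 735∠-0.3° Ω.
Step 5 — Source phasor: V = 97.9∠-165.8° V = -94.91 - j24.02 V.
Step 6 — Ohm's law: I = V / Z_total = (-94.91 - j24.02) / (735 - j3.754) = -0.129 - j0.03333 A.
Step 7 — Convert to polar: |I| = 0.1332 A, ∠I = -165.5°.

I = 0.1332∠-165.5° A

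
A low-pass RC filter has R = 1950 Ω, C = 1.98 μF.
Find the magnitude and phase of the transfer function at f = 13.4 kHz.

Step 1 — Angular frequency: ω = 2π·1.34e+04 = 8.419e+04 rad/s.
Step 2 — Transfer function: H(jω) = 1/(1 + jωRC).
Step 3 — Denominator: 1 + jωRC = 1 + j·8.419e+04·1950·1.98e-06 = 1 + j325.1.
Step 4 — H = 9.463e-06 - j0.003076.
Step 5 — Magnitude: |H| = 0.003076 (-50.2 dB); phase: φ = -89.8°.

|H| = 0.003076 (-50.2 dB), φ = -89.8°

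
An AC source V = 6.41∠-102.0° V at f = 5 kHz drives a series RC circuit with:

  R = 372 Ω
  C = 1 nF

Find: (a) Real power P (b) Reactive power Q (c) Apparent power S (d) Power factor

Step 1 — Angular frequency: ω = 2π·f = 2π·5000 = 3.142e+04 rad/s.
Step 2 — Component impedances:
  R: Z = R = 372 Ω
  C: Z = 1/(jωC) = -j/(ω·C) = 0 - j3.183e+04 Ω
Step 3 — Series combination: Z_total = R + C = 372 - j3.183e+04 Ω = 3.183e+04∠-89.3° Ω.
Step 4 — Source phasor: V = 6.41∠-102.0° V = -1.333 - j6.27 V.
Step 5 — Current: I = V / Z = 0.0001965 - j4.416e-05 A = 0.0002014∠-12.7° A.
Step 6 — Complex power: S = V·I* = 1.508e-05 - j0.001291 VA.
Step 7 — Real power: P = Re(S) = 1.508e-05 W.
Step 8 — Reactive power: Q = Im(S) = -0.001291 VAR.
Step 9 — Apparent power: |S| = 0.001291 VA.
Step 10 — Power factor: PF = P/|S| = 0.01169 (leading).

(a) P = 1.508e-05 W  (b) Q = -0.001291 VAR  (c) S = 0.001291 VA  (d) PF = 0.01169 (leading)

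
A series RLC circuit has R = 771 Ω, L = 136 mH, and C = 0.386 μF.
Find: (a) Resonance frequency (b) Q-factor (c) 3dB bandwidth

Step 1 — Resonance: ω₀ = 1/√(LC) = 1/√(0.136·3.86e-07) = 4365 rad/s.
Step 2 — f₀ = ω₀/(2π) = 694.6 Hz.
Step 3 — Series Q: Q = ω₀L/R = 4365·0.136/771 = 0.7699.
Step 4 — Bandwidth: Δω = ω₀/Q = 5669 rad/s; BW = Δω/(2π) = 902.3 Hz.

(a) f₀ = 694.6 Hz  (b) Q = 0.7699  (c) BW = 902.3 Hz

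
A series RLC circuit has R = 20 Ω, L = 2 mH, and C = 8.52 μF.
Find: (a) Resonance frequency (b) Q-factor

Step 1 — Resonance condition Im(Z)=0 gives ω₀ = 1/√(LC).
Step 2 — ω₀ = 1/√(0.002·8.52e-06) = 7661 rad/s.
Step 3 — f₀ = ω₀/(2π) = 1219 Hz.
Step 4 — Series Q: Q = ω₀L/R = 7661·0.002/20 = 0.7661.

(a) f₀ = 1219 Hz  (b) Q = 0.7661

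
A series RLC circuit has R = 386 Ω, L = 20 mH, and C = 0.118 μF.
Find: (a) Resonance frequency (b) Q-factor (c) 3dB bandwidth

Step 1 — Resonance condition Im(Z)=0 gives ω₀ = 1/√(LC).
Step 2 — ω₀ = 1/√(0.02·1.18e-07) = 2.058e+04 rad/s.
Step 3 — f₀ = ω₀/(2π) = 3276 Hz.
Step 4 — Series Q: Q = ω₀L/R = 2.058e+04·0.02/386 = 1.067.
Step 5 — 3dB bandwidth: Δω = ω₀/Q = 1.93e+04 rad/s; BW = Δω/(2π) = 3072 Hz.

(a) f₀ = 3276 Hz  (b) Q = 1.067  (c) BW = 3072 Hz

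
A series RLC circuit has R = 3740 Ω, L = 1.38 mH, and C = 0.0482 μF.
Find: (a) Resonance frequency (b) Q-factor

Step 1 — Resonance condition Im(Z)=0 gives ω₀ = 1/√(LC).
Step 2 — ω₀ = 1/√(0.00138·4.82e-08) = 1.226e+05 rad/s.
Step 3 — f₀ = ω₀/(2π) = 1.951e+04 Hz.
Step 4 — Series Q: Q = ω₀L/R = 1.226e+05·0.00138/3740 = 0.04524.

(a) f₀ = 1.951e+04 Hz  (b) Q = 0.04524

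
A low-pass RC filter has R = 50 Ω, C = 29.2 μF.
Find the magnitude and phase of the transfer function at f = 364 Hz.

Step 1 — Angular frequency: ω = 2π·364 = 2287 rad/s.
Step 2 — Transfer function: H(jω) = 1/(1 + jωRC).
Step 3 — Denominator: 1 + jωRC = 1 + j·2287·50·2.92e-05 = 1 + j3.339.
Step 4 — H = 0.08231 - j0.2748.
Step 5 — Magnitude: |H| = 0.2869 (-10.8 dB); phase: φ = -73.3°.

|H| = 0.2869 (-10.8 dB), φ = -73.3°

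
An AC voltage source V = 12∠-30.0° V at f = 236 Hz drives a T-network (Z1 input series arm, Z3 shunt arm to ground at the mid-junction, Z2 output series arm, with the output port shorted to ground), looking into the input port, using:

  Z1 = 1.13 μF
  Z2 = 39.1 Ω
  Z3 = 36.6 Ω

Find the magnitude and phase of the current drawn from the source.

Step 1 — Angular frequency: ω = 2π·f = 2π·236 = 1483 rad/s.
Step 2 — Component impedances:
  Z1: Z = 1/(jωC) = -j/(ω·C) = 0 - j596.8 Ω
  Z2: Z = R = 39.1 Ω
  Z3: Z = R = 36.6 Ω
Step 3 — With the output port shorted to ground, the output series arm Z2 runs from the junction to ground; the shunt arm Z3 also runs from the junction to ground. They appear in parallel: Z3 || Z2 = 18.9 Ω.
Step 4 — Series with input arm Z1: Z_in = Z1 + (Z3 || Z2) = 18.9 - j596.8 Ω = 597.1∠-88.2° Ω.
Step 5 — Source phasor: V = 12∠-30.0° V = 10.39 - j6 V.
Step 6 — Ohm's law: I = V / Z_total = (10.39 - j6) / (18.9 - j596.8) = 0.01059 + j0.01708 A.
Step 7 — Convert to polar: |I| = 0.0201 A, ∠I = 58.2°.

I = 0.0201∠58.2° A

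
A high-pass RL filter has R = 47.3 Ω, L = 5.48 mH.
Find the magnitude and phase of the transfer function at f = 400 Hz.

Step 1 — Angular frequency: ω = 2π·400 = 2513 rad/s.
Step 2 — Transfer function: H(jω) = jωL/(R + jωL).
Step 3 — Numerator jωL = j·13.77; denominator R + jωL = 47.3 + j13.77.
Step 4 — H = 0.07816 + j0.2684.
Step 5 — Magnitude: |H| = 0.2796 (-11.1 dB); phase: φ = 73.8°.

|H| = 0.2796 (-11.1 dB), φ = 73.8°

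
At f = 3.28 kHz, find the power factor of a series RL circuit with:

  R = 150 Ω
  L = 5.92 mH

Step 1 — Angular frequency: ω = 2π·f = 2π·3280 = 2.061e+04 rad/s.
Step 2 — Component impedances:
  R: Z = R = 150 Ω
  L: Z = jωL = j·2.061e+04·0.00592 = 0 + j122 Ω
Step 3 — Series combination: Z_total = R + L = 150 + j122 Ω = 193.4∠39.1° Ω.
Step 4 — Power factor: PF = cos(φ) = Re(Z)/|Z| = 150/193.35 = 0.7758.
Step 5 — Type: Im(Z) = 122 ⇒ lagging (phase φ = 39.1°).

PF = 0.7758 (lagging, φ = 39.1°)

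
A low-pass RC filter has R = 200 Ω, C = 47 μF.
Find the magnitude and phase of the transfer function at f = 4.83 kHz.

Step 1 — Angular frequency: ω = 2π·4830 = 3.035e+04 rad/s.
Step 2 — Transfer function: H(jω) = 1/(1 + jωRC).
Step 3 — Denominator: 1 + jωRC = 1 + j·3.035e+04·200·4.7e-05 = 1 + j285.3.
Step 4 — H = 1.229e-05 - j0.003505.
Step 5 — Magnitude: |H| = 0.003505 (-49.1 dB); phase: φ = -89.8°.

|H| = 0.003505 (-49.1 dB), φ = -89.8°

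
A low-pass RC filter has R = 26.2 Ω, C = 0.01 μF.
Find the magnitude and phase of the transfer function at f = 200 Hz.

Step 1 — Angular frequency: ω = 2π·200 = 1257 rad/s.
Step 2 — Transfer function: H(jω) = 1/(1 + jωRC).
Step 3 — Denominator: 1 + jωRC = 1 + j·1257·26.2·1e-08 = 1 + j0.0003292.
Step 4 — H = 1 - j0.0003292.
Step 5 — Magnitude: |H| = 1 (-0.0 dB); phase: φ = -0.0°.

|H| = 1 (-0.0 dB), φ = -0.0°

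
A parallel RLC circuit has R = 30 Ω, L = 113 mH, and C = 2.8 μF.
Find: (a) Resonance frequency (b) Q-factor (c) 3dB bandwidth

Step 1 — Resonance: ω₀ = 1/√(LC) = 1/√(0.113·2.8e-06) = 1778 rad/s.
Step 2 — f₀ = ω₀/(2π) = 282.9 Hz.
Step 3 — Parallel Q: Q = R/(ω₀L) = 30/(1778·0.113) = 0.1493.
Step 4 — Bandwidth: Δω = ω₀/Q = 1.19e+04 rad/s; BW = Δω/(2π) = 1895 Hz.

(a) f₀ = 282.9 Hz  (b) Q = 0.1493  (c) BW = 1895 Hz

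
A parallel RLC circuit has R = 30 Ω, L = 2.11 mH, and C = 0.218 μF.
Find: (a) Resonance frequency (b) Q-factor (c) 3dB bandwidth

Step 1 — Resonance: ω₀ = 1/√(LC) = 1/√(0.00211·2.18e-07) = 4.663e+04 rad/s.
Step 2 — f₀ = ω₀/(2π) = 7421 Hz.
Step 3 — Parallel Q: Q = R/(ω₀L) = 30/(4.663e+04·0.00211) = 0.3049.
Step 4 — Bandwidth: Δω = ω₀/Q = 1.529e+05 rad/s; BW = Δω/(2π) = 2.434e+04 Hz.

(a) f₀ = 7421 Hz  (b) Q = 0.3049  (c) BW = 2.434e+04 Hz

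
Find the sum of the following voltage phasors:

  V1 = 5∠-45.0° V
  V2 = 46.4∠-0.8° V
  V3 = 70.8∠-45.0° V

Step 1 — Convert each phasor to rectangular form:
  V1 = 5·(cos(-45.0°) + j·sin(-45.0°)) = 3.536 - j3.536 V
  V2 = 46.4·(cos(-0.8°) + j·sin(-0.8°)) = 46.4 - j0.6478 V
  V3 = 70.8·(cos(-45.0°) + j·sin(-45.0°)) = 50.06 - j50.06 V
Step 2 — Sum components: V_total = 99.99 - j54.25 V.
Step 3 — Convert to polar: |V_total| = 113.8 V, ∠V_total = -28.5°.

V_total = 113.8∠-28.5° V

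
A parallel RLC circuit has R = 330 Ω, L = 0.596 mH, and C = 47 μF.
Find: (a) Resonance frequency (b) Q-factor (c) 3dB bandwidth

Step 1 — Resonance: ω₀ = 1/√(LC) = 1/√(0.000596·4.7e-05) = 5975 rad/s.
Step 2 — f₀ = ω₀/(2π) = 950.9 Hz.
Step 3 — Parallel Q: Q = R/(ω₀L) = 330/(5975·0.000596) = 92.67.
Step 4 — Bandwidth: Δω = ω₀/Q = 64.47 rad/s; BW = Δω/(2π) = 10.26 Hz.

(a) f₀ = 950.9 Hz  (b) Q = 92.67  (c) BW = 10.26 Hz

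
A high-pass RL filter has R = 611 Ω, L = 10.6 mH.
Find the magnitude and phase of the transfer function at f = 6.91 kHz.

Step 1 — Angular frequency: ω = 2π·6910 = 4.342e+04 rad/s.
Step 2 — Transfer function: H(jω) = jωL/(R + jωL).
Step 3 — Numerator jωL = j·460.2; denominator R + jωL = 611 + j460.2.
Step 4 — H = 0.362 + j0.4806.
Step 5 — Magnitude: |H| = 0.6016 (-4.4 dB); phase: φ = 53.0°.

|H| = 0.6016 (-4.4 dB), φ = 53.0°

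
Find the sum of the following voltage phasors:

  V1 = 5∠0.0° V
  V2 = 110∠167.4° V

Step 1 — Convert each phasor to rectangular form:
  V1 = 5·(cos(0.0°) + j·sin(0.0°)) = 5 V
  V2 = 110·(cos(167.4°) + j·sin(167.4°)) = -107.4 + j24 V
Step 2 — Sum components: V_total = -102.4 + j24 V.
Step 3 — Convert to polar: |V_total| = 105.1 V, ∠V_total = 166.8°.

V_total = 105.1∠166.8° V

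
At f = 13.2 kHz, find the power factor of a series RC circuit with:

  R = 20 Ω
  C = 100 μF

Step 1 — Angular frequency: ω = 2π·f = 2π·1.32e+04 = 8.294e+04 rad/s.
Step 2 — Component impedances:
  R: Z = R = 20 Ω
  C: Z = 1/(jωC) = -j/(ω·C) = 0 - j0.1206 Ω
Step 3 — Series combination: Z_total = R + C = 20 - j0.1206 Ω = 20∠-0.3° Ω.
Step 4 — Power factor: PF = cos(φ) = Re(Z)/|Z| = 20/20 = 1.
Step 5 — Type: Im(Z) = -0.1206 ⇒ leading (phase φ = -0.3°).

PF = 1 (leading, φ = -0.3°)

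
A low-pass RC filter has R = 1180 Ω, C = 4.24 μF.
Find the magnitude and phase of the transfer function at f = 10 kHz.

Step 1 — Angular frequency: ω = 2π·1e+04 = 6.283e+04 rad/s.
Step 2 — Transfer function: H(jω) = 1/(1 + jωRC).
Step 3 — Denominator: 1 + jωRC = 1 + j·6.283e+04·1180·4.24e-06 = 1 + j314.4.
Step 4 — H = 1.012e-05 - j0.003181.
Step 5 — Magnitude: |H| = 0.003181 (-49.9 dB); phase: φ = -89.8°.

|H| = 0.003181 (-49.9 dB), φ = -89.8°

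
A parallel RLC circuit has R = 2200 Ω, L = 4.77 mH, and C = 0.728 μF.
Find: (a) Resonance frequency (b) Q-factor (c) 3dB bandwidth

Step 1 — Resonance: ω₀ = 1/√(LC) = 1/√(0.00477·7.28e-07) = 1.697e+04 rad/s.
Step 2 — f₀ = ω₀/(2π) = 2701 Hz.
Step 3 — Parallel Q: Q = R/(ω₀L) = 2200/(1.697e+04·0.00477) = 27.18.
Step 4 — Bandwidth: Δω = ω₀/Q = 624.4 rad/s; BW = Δω/(2π) = 99.37 Hz.

(a) f₀ = 2701 Hz  (b) Q = 27.18  (c) BW = 99.37 Hz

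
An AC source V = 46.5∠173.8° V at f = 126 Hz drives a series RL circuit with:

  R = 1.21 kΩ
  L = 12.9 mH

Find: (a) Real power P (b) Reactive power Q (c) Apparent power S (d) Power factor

Step 1 — Angular frequency: ω = 2π·f = 2π·126 = 791.7 rad/s.
Step 2 — Component impedances:
  R: Z = R = 1210 Ω
  L: Z = jωL = j·791.7·0.0129 = 0 + j10.21 Ω
Step 3 — Series combination: Z_total = R + L = 1210 + j10.21 Ω = 1210∠0.5° Ω.
Step 4 — Source phasor: V = 46.5∠173.8° V = -46.23 + j5.022 V.
Step 5 — Current: I = V / Z = -0.03817 + j0.004473 A = 0.03843∠173.3° A.
Step 6 — Complex power: S = V·I* = 1.787 + j0.01508 VA.
Step 7 — Real power: P = Re(S) = 1.787 W.
Step 8 — Reactive power: Q = Im(S) = 0.01508 VAR.
Step 9 — Apparent power: |S| = 1.787 VA.
Step 10 — Power factor: PF = P/|S| = 1 (lagging).

(a) P = 1.787 W  (b) Q = 0.01508 VAR  (c) S = 1.787 VA  (d) PF = 1 (lagging)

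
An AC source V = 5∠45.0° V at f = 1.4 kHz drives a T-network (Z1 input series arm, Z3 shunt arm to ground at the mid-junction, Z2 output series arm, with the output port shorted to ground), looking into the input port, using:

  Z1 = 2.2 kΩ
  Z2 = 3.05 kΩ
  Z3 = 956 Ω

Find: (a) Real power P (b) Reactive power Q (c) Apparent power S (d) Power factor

Step 1 — Angular frequency: ω = 2π·f = 2π·1400 = 8796 rad/s.
Step 2 — Component impedances:
  Z1: Z = R = 2200 Ω
  Z2: Z = R = 3050 Ω
  Z3: Z = R = 956 Ω
Step 3 — With the output port shorted to ground, the output series arm Z2 runs from the junction to ground; the shunt arm Z3 also runs from the junction to ground. They appear in parallel: Z3 || Z2 = 727.9 Ω.
Step 4 — Series with input arm Z1: Z_in = Z1 + (Z3 || Z2) = 2928 Ω = 2928∠0.0° Ω.
Step 5 — Source phasor: V = 5∠45.0° V = 3.536 + j3.536 V.
Step 6 — Current: I = V / Z = 0.001208 + j0.001208 A = 0.001708∠45.0° A.
Step 7 — Complex power: S = V·I* = 0.008539 VA.
Step 8 — Real power: P = Re(S) = 0.008539 W.
Step 9 — Reactive power: Q = Im(S) = 0 VAR.
Step 10 — Apparent power: |S| = 0.008539 VA.
Step 11 — Power factor: PF = P/|S| = 1 (unity).

(a) P = 0.008539 W  (b) Q = 0 VAR  (c) S = 0.008539 VA  (d) PF = 1 (unity)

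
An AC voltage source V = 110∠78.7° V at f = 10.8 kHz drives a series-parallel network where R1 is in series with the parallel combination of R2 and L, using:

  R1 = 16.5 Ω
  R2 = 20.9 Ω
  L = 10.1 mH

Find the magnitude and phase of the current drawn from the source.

Step 1 — Angular frequency: ω = 2π·f = 2π·1.08e+04 = 6.786e+04 rad/s.
Step 2 — Component impedances:
  R1: Z = R = 16.5 Ω
  R2: Z = R = 20.9 Ω
  L: Z = jωL = j·6.786e+04·0.0101 = 0 + j685.4 Ω
Step 3 — Parallel branch: R2 || L = 1/(1/R2 + 1/L) = 20.88 + j0.6367 Ω.
Step 4 — Series with R1: Z_total = R1 + (R2 || L) = 37.38 + j0.6367 Ω = 37.39∠1.0° Ω.
Step 5 — Source phasor: V = 110∠78.7° V = 21.55 + j107.9 V.
Step 6 — Ohm's law: I = V / Z_total = (21.55 + j107.9) / (37.38 + j0.6367) = 0.6256 + j2.875 A.
Step 7 — Convert to polar: |I| = 2.942 A, ∠I = 77.7°.

I = 2.942∠77.7° A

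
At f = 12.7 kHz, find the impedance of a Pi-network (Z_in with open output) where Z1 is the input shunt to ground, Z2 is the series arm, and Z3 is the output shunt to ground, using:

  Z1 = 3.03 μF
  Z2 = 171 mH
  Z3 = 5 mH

Step 1 — Angular frequency: ω = 2π·f = 2π·1.27e+04 = 7.98e+04 rad/s.
Step 2 — Component impedances:
  Z1: Z = 1/(jωC) = -j/(ω·C) = 0 - j4.136 Ω
  Z2: Z = jωL = j·7.98e+04·0.171 = 0 + j1.365e+04 Ω
  Z3: Z = jωL = j·7.98e+04·0.005 = 0 + j399 Ω
Step 3 — With open output, the series arm Z2 and the output shunt Z3 appear in series to ground: Z2 + Z3 = 0 + j1.404e+04 Ω.
Step 4 — Parallel with input shunt Z1: Z_in = Z1 || (Z2 + Z3) = 0 - j4.137 Ω = 4.137∠-90.0° Ω.

Z = 0 - j4.137 Ω = 4.137∠-90.0° Ω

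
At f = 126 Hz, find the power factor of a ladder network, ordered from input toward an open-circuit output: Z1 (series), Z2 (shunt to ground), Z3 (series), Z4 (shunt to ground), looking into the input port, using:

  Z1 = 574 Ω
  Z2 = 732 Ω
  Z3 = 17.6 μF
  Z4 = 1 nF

Step 1 — Angular frequency: ω = 2π·f = 2π·126 = 791.7 rad/s.
Step 2 — Component impedances:
  Z1: Z = R = 574 Ω
  Z2: Z = R = 732 Ω
  Z3: Z = 1/(jωC) = -j/(ω·C) = 0 - j71.77 Ω
  Z4: Z = 1/(jωC) = -j/(ω·C) = 0 - j1.263e+06 Ω
Step 3 — Ladder network (open output): work backward from the far end, alternating series and parallel combinations. Z_in = 1306 - j0.4242 Ω = 1306∠-0.0° Ω.
Step 4 — Power factor: PF = cos(φ) = Re(Z)/|Z| = 1306/1306 = 1.
Step 5 — Type: Im(Z) = -0.4242 ⇒ leading (phase φ = -0.0°).

PF = 1 (leading, φ = -0.0°)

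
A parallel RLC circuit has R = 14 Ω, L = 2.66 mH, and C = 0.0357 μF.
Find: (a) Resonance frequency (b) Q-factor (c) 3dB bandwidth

Step 1 — Resonance: ω₀ = 1/√(LC) = 1/√(0.00266·3.57e-08) = 1.026e+05 rad/s.
Step 2 — f₀ = ω₀/(2π) = 1.633e+04 Hz.
Step 3 — Parallel Q: Q = R/(ω₀L) = 14/(1.026e+05·0.00266) = 0.05129.
Step 4 — Bandwidth: Δω = ω₀/Q = 2.001e+06 rad/s; BW = Δω/(2π) = 3.184e+05 Hz.

(a) f₀ = 1.633e+04 Hz  (b) Q = 0.05129  (c) BW = 3.184e+05 Hz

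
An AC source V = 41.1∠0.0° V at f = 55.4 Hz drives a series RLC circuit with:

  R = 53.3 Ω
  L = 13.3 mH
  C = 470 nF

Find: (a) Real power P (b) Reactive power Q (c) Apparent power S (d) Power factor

Step 1 — Angular frequency: ω = 2π·f = 2π·55.4 = 348.1 rad/s.
Step 2 — Component impedances:
  R: Z = R = 53.3 Ω
  L: Z = jωL = j·348.1·0.0133 = 0 + j4.63 Ω
  C: Z = 1/(jωC) = -j/(ω·C) = 0 - j6112 Ω
Step 3 — Series combination: Z_total = R + L + C = 53.3 - j6108 Ω = 6108∠-89.5° Ω.
Step 4 — Source phasor: V = 41.1∠0.0° V = 41.1 V.
Step 5 — Current: I = V / Z = 5.872e-05 + j0.006729 A = 0.006729∠89.5° A.
Step 6 — Complex power: S = V·I* = 0.002413 - j0.2765 VA.
Step 7 — Real power: P = Re(S) = 0.002413 W.
Step 8 — Reactive power: Q = Im(S) = -0.2765 VAR.
Step 9 — Apparent power: |S| = 0.2766 VA.
Step 10 — Power factor: PF = P/|S| = 0.008726 (leading).

(a) P = 0.002413 W  (b) Q = -0.2765 VAR  (c) S = 0.2766 VA  (d) PF = 0.008726 (leading)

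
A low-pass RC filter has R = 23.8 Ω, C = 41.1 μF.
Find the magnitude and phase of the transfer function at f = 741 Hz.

Step 1 — Angular frequency: ω = 2π·741 = 4656 rad/s.
Step 2 — Transfer function: H(jω) = 1/(1 + jωRC).
Step 3 — Denominator: 1 + jωRC = 1 + j·4656·23.8·4.11e-05 = 1 + j4.554.
Step 4 — H = 0.046 - j0.2095.
Step 5 — Magnitude: |H| = 0.2145 (-13.4 dB); phase: φ = -77.6°.

|H| = 0.2145 (-13.4 dB), φ = -77.6°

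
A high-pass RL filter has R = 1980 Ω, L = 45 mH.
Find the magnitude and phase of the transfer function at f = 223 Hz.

Step 1 — Angular frequency: ω = 2π·223 = 1401 rad/s.
Step 2 — Transfer function: H(jω) = jωL/(R + jωL).
Step 3 — Numerator jωL = j·63.05; denominator R + jωL = 1980 + j63.05.
Step 4 — H = 0.001013 + j0.03181.
Step 5 — Magnitude: |H| = 0.03183 (-29.9 dB); phase: φ = 88.2°.

|H| = 0.03183 (-29.9 dB), φ = 88.2°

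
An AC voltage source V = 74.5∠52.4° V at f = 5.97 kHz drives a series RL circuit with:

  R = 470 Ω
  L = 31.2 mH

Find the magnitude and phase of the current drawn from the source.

Step 1 — Angular frequency: ω = 2π·f = 2π·5970 = 3.751e+04 rad/s.
Step 2 — Component impedances:
  R: Z = R = 470 Ω
  L: Z = jωL = j·3.751e+04·0.0312 = 0 + j1170 Ω
Step 3 — Series combination: Z_total = R + L = 470 + j1170 Ω = 1261∠68.1° Ω.
Step 4 — Source phasor: V = 74.5∠52.4° V = 45.46 + j59.03 V.
Step 5 — Ohm's law: I = V / Z_total = (45.46 + j59.03) / (470 + j1170) = 0.05686 - j0.016 A.
Step 6 — Convert to polar: |I| = 0.05907 A, ∠I = -15.7°.

I = 0.05907∠-15.7° A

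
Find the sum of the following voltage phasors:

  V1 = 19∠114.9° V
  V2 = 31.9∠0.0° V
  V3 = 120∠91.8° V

Step 1 — Convert each phasor to rectangular form:
  V1 = 19·(cos(114.9°) + j·sin(114.9°)) = -8 + j17.23 V
  V2 = 31.9·(cos(0.0°) + j·sin(0.0°)) = 31.9 V
  V3 = 120·(cos(91.8°) + j·sin(91.8°)) = -3.769 + j119.9 V
Step 2 — Sum components: V_total = 20.13 + j137.2 V.
Step 3 — Convert to polar: |V_total| = 138.6 V, ∠V_total = 81.7°.

V_total = 138.6∠81.7° V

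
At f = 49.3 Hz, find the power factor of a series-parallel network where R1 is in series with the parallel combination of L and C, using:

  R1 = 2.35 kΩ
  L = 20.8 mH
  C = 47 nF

Step 1 — Angular frequency: ω = 2π·f = 2π·49.3 = 309.8 rad/s.
Step 2 — Component impedances:
  R1: Z = R = 2350 Ω
  L: Z = jωL = j·309.8·0.0208 = 0 + j6.443 Ω
  C: Z = 1/(jωC) = -j/(ω·C) = 0 - j6.869e+04 Ω
Step 3 — Parallel branch: L || C = 1/(1/L + 1/C) = 0 + j6.444 Ω.
Step 4 — Series with R1: Z_total = R1 + (L || C) = 2350 + j6.444 Ω = 2350∠0.2° Ω.
Step 5 — Power factor: PF = cos(φ) = Re(Z)/|Z| = 2350/2350 = 1.
Step 6 — Type: Im(Z) = 6.444 ⇒ lagging (phase φ = 0.2°).

PF = 1 (lagging, φ = 0.2°)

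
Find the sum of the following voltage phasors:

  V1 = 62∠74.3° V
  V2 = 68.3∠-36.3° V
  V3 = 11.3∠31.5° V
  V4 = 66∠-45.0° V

Step 1 — Convert each phasor to rectangular form:
  V1 = 62·(cos(74.3°) + j·sin(74.3°)) = 16.78 + j59.69 V
  V2 = 68.3·(cos(-36.3°) + j·sin(-36.3°)) = 55.04 - j40.43 V
  V3 = 11.3·(cos(31.5°) + j·sin(31.5°)) = 9.635 + j5.904 V
  V4 = 66·(cos(-45.0°) + j·sin(-45.0°)) = 46.67 - j46.67 V
Step 2 — Sum components: V_total = 128.1 - j21.51 V.
Step 3 — Convert to polar: |V_total| = 129.9 V, ∠V_total = -9.5°.

V_total = 129.9∠-9.5° V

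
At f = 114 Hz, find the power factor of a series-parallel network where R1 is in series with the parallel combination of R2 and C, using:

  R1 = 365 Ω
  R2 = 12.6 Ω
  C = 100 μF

Step 1 — Angular frequency: ω = 2π·f = 2π·114 = 716.3 rad/s.
Step 2 — Component impedances:
  R1: Z = R = 365 Ω
  R2: Z = R = 12.6 Ω
  C: Z = 1/(jωC) = -j/(ω·C) = 0 - j13.96 Ω
Step 3 — Parallel branch: R2 || C = 1/(1/R2 + 1/C) = 6.944 - j6.267 Ω.
Step 4 — Series with R1: Z_total = R1 + (R2 || C) = 371.9 - j6.267 Ω = 372∠-1.0° Ω.
Step 5 — Power factor: PF = cos(φ) = Re(Z)/|Z| = 371.944/371.997 = 0.9999.
Step 6 — Type: Im(Z) = -6.267 ⇒ leading (phase φ = -1.0°).

PF = 0.9999 (leading, φ = -1.0°)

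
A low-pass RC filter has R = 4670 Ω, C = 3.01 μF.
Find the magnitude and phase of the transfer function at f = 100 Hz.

Step 1 — Angular frequency: ω = 2π·100 = 628.3 rad/s.
Step 2 — Transfer function: H(jω) = 1/(1 + jωRC).
Step 3 — Denominator: 1 + jωRC = 1 + j·628.3·4670·3.01e-06 = 1 + j8.832.
Step 4 — H = 0.01266 - j0.1118.
Step 5 — Magnitude: |H| = 0.1125 (-19.0 dB); phase: φ = -83.5°.

|H| = 0.1125 (-19.0 dB), φ = -83.5°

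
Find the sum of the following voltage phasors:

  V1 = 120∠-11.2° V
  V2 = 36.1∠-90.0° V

Step 1 — Convert each phasor to rectangular form:
  V1 = 120·(cos(-11.2°) + j·sin(-11.2°)) = 117.7 - j23.31 V
  V2 = 36.1·(cos(-90.0°) + j·sin(-90.0°)) = 0 - j36.1 V
Step 2 — Sum components: V_total = 117.7 - j59.41 V.
Step 3 — Convert to polar: |V_total| = 131.9 V, ∠V_total = -26.8°.

V_total = 131.9∠-26.8° V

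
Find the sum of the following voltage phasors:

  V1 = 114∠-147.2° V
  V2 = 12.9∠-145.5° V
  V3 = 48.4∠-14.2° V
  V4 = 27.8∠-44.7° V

Step 1 — Convert each phasor to rectangular form:
  V1 = 114·(cos(-147.2°) + j·sin(-147.2°)) = -95.82 - j61.75 V
  V2 = 12.9·(cos(-145.5°) + j·sin(-145.5°)) = -10.63 - j7.307 V
  V3 = 48.4·(cos(-14.2°) + j·sin(-14.2°)) = 46.92 - j11.87 V
  V4 = 27.8·(cos(-44.7°) + j·sin(-44.7°)) = 19.76 - j19.55 V
Step 2 — Sum components: V_total = -39.77 - j100.5 V.
Step 3 — Convert to polar: |V_total| = 108.1 V, ∠V_total = -111.6°.

V_total = 108.1∠-111.6° V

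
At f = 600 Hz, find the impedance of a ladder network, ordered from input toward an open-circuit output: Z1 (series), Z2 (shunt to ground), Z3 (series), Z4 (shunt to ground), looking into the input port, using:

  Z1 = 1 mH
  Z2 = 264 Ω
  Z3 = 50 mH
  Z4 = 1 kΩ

Step 1 — Angular frequency: ω = 2π·f = 2π·600 = 3770 rad/s.
Step 2 — Component impedances:
  Z1: Z = jωL = j·3770·0.001 = 0 + j3.77 Ω
  Z2: Z = R = 264 Ω
  Z3: Z = jωL = j·3770·0.05 = 0 + j188.5 Ω
  Z4: Z = R = 1000 Ω
Step 3 — Ladder network (open output): work backward from the far end, alternating series and parallel combinations. Z_in = 210.1 + j11.81 Ω = 210.4∠3.2° Ω.

Z = 210.1 + j11.81 Ω = 210.4∠3.2° Ω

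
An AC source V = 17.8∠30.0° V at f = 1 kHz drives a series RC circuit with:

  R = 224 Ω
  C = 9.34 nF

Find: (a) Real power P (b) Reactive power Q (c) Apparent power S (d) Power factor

Step 1 — Angular frequency: ω = 2π·f = 2π·1000 = 6283 rad/s.
Step 2 — Component impedances:
  R: Z = R = 224 Ω
  C: Z = 1/(jωC) = -j/(ω·C) = 0 - j1.704e+04 Ω
Step 3 — Series combination: Z_total = R + C = 224 - j1.704e+04 Ω = 1.704e+04∠-89.2° Ω.
Step 4 — Source phasor: V = 17.8∠30.0° V = 15.42 + j8.9 V.
Step 5 — Current: I = V / Z = -0.0005103 + j0.0009114 A = 0.001045∠119.2° A.
Step 6 — Complex power: S = V·I* = 0.0002444 - j0.01859 VA.
Step 7 — Real power: P = Re(S) = 0.0002444 W.
Step 8 — Reactive power: Q = Im(S) = -0.01859 VAR.
Step 9 — Apparent power: |S| = 0.01859 VA.
Step 10 — Power factor: PF = P/|S| = 0.01314 (leading).

(a) P = 0.0002444 W  (b) Q = -0.01859 VAR  (c) S = 0.01859 VA  (d) PF = 0.01314 (leading)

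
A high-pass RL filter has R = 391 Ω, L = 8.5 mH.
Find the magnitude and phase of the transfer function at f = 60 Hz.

Step 1 — Angular frequency: ω = 2π·60 = 377 rad/s.
Step 2 — Transfer function: H(jω) = jωL/(R + jωL).
Step 3 — Numerator jωL = j·3.204; denominator R + jωL = 391 + j3.204.
Step 4 — H = 6.716e-05 + j0.008195.
Step 5 — Magnitude: |H| = 0.008195 (-41.7 dB); phase: φ = 89.5°.

|H| = 0.008195 (-41.7 dB), φ = 89.5°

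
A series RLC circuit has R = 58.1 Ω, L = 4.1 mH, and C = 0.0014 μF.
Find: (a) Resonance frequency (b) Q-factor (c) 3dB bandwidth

Step 1 — Resonance: ω₀ = 1/√(LC) = 1/√(0.0041·1.4e-09) = 4.174e+05 rad/s.
Step 2 — f₀ = ω₀/(2π) = 6.643e+04 Hz.
Step 3 — Series Q: Q = ω₀L/R = 4.174e+05·0.0041/58.1 = 29.45.
Step 4 — Bandwidth: Δω = ω₀/Q = 1.417e+04 rad/s; BW = Δω/(2π) = 2255 Hz.

(a) f₀ = 6.643e+04 Hz  (b) Q = 29.45  (c) BW = 2255 Hz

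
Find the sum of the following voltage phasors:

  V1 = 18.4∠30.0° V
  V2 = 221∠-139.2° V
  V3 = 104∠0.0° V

Step 1 — Convert each phasor to rectangular form:
  V1 = 18.4·(cos(30.0°) + j·sin(30.0°)) = 15.93 + j9.2 V
  V2 = 221·(cos(-139.2°) + j·sin(-139.2°)) = -167.3 - j144.4 V
  V3 = 104·(cos(0.0°) + j·sin(0.0°)) = 104 V
Step 2 — Sum components: V_total = -47.36 - j135.2 V.
Step 3 — Convert to polar: |V_total| = 143.3 V, ∠V_total = -109.3°.

V_total = 143.3∠-109.3° V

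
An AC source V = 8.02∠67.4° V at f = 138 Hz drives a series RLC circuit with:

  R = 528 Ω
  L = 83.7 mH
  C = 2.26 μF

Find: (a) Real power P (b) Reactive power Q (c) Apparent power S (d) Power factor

Step 1 — Angular frequency: ω = 2π·f = 2π·138 = 867.1 rad/s.
Step 2 — Component impedances:
  R: Z = R = 528 Ω
  L: Z = jωL = j·867.1·0.0837 = 0 + j72.57 Ω
  C: Z = 1/(jωC) = -j/(ω·C) = 0 - j510.3 Ω
Step 3 — Series combination: Z_total = R + L + C = 528 - j437.7 Ω = 685.9∠-39.7° Ω.
Step 4 — Source phasor: V = 8.02∠67.4° V = 3.082 + j7.404 V.
Step 5 — Current: I = V / Z = -0.003431 + j0.01118 A = 0.01169∠107.1° A.
Step 6 — Complex power: S = V·I* = 0.0722 - j0.05985 VA.
Step 7 — Real power: P = Re(S) = 0.0722 W.
Step 8 — Reactive power: Q = Im(S) = -0.05985 VAR.
Step 9 — Apparent power: |S| = 0.09378 VA.
Step 10 — Power factor: PF = P/|S| = 0.7698 (leading).

(a) P = 0.0722 W  (b) Q = -0.05985 VAR  (c) S = 0.09378 VA  (d) PF = 0.7698 (leading)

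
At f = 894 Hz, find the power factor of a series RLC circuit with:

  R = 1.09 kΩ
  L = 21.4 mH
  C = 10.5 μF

Step 1 — Angular frequency: ω = 2π·f = 2π·894 = 5617 rad/s.
Step 2 — Component impedances:
  R: Z = R = 1090 Ω
  L: Z = jωL = j·5617·0.0214 = 0 + j120.2 Ω
  C: Z = 1/(jωC) = -j/(ω·C) = 0 - j16.95 Ω
Step 3 — Series combination: Z_total = R + L + C = 1090 + j103.3 Ω = 1095∠5.4° Ω.
Step 4 — Power factor: PF = cos(φ) = Re(Z)/|Z| = 1090/1094.9 = 0.9955.
Step 5 — Type: Im(Z) = 103.3 ⇒ lagging (phase φ = 5.4°).

PF = 0.9955 (lagging, φ = 5.4°)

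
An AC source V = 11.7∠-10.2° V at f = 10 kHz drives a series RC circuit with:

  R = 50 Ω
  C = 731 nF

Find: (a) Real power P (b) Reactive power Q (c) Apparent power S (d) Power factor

Step 1 — Angular frequency: ω = 2π·f = 2π·1e+04 = 6.283e+04 rad/s.
Step 2 — Component impedances:
  R: Z = R = 50 Ω
  C: Z = 1/(jωC) = -j/(ω·C) = 0 - j21.77 Ω
Step 3 — Series combination: Z_total = R + C = 50 - j21.77 Ω = 54.53∠-23.5° Ω.
Step 4 — Source phasor: V = 11.7∠-10.2° V = 11.52 - j2.072 V.
Step 5 — Current: I = V / Z = 0.2088 + j0.04947 A = 0.2145∠13.3° A.
Step 6 — Complex power: S = V·I* = 2.301 - j1.002 VA.
Step 7 — Real power: P = Re(S) = 2.301 W.
Step 8 — Reactive power: Q = Im(S) = -1.002 VAR.
Step 9 — Apparent power: |S| = 2.51 VA.
Step 10 — Power factor: PF = P/|S| = 0.9168 (leading).

(a) P = 2.301 W  (b) Q = -1.002 VAR  (c) S = 2.51 VA  (d) PF = 0.9168 (leading)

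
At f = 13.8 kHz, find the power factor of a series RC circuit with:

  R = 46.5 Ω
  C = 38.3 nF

Step 1 — Angular frequency: ω = 2π·f = 2π·1.38e+04 = 8.671e+04 rad/s.
Step 2 — Component impedances:
  R: Z = R = 46.5 Ω
  C: Z = 1/(jωC) = -j/(ω·C) = 0 - j301.1 Ω
Step 3 — Series combination: Z_total = R + C = 46.5 - j301.1 Ω = 304.7∠-81.2° Ω.
Step 4 — Power factor: PF = cos(φ) = Re(Z)/|Z| = 46.5/304.7 = 0.1526.
Step 5 — Type: Im(Z) = -301.1 ⇒ leading (phase φ = -81.2°).

PF = 0.1526 (leading, φ = -81.2°)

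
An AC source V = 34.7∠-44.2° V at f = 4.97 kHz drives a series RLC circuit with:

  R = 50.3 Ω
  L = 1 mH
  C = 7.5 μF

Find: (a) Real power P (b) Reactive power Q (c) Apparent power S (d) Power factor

Step 1 — Angular frequency: ω = 2π·f = 2π·4970 = 3.123e+04 rad/s.
Step 2 — Component impedances:
  R: Z = R = 50.3 Ω
  L: Z = jωL = j·3.123e+04·0.001 = 0 + j31.23 Ω
  C: Z = 1/(jωC) = -j/(ω·C) = 0 - j4.27 Ω
Step 3 — Series combination: Z_total = R + L + C = 50.3 + j26.96 Ω = 57.07∠28.2° Ω.
Step 4 — Source phasor: V = 34.7∠-44.2° V = 24.88 - j24.19 V.
Step 5 — Current: I = V / Z = 0.184 - j0.5795 A = 0.608∠-72.4° A.
Step 6 — Complex power: S = V·I* = 18.6 + j9.967 VA.
Step 7 — Real power: P = Re(S) = 18.6 W.
Step 8 — Reactive power: Q = Im(S) = 9.967 VAR.
Step 9 — Apparent power: |S| = 21.1 VA.
Step 10 — Power factor: PF = P/|S| = 0.8814 (lagging).

(a) P = 18.6 W  (b) Q = 9.967 VAR  (c) S = 21.1 VA  (d) PF = 0.8814 (lagging)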